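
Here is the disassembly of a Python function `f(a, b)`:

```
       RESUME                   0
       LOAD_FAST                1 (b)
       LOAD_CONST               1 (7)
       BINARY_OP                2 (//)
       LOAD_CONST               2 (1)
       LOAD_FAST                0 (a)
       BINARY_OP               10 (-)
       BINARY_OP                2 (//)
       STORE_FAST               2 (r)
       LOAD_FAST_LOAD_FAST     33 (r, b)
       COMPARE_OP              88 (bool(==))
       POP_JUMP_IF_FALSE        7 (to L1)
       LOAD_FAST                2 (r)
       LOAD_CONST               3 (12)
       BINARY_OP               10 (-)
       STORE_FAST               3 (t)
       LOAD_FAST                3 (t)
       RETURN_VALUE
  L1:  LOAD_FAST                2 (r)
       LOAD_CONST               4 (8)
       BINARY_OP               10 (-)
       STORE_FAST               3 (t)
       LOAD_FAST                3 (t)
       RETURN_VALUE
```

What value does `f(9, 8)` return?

-9

LOAD_FAST b → push 8. Stack: [8]
LOAD_CONST → push 7. Stack: [8, 7]
BINARY_OP // → 8 // 7 = 1. Stack: [1]
LOAD_CONST → push 1. Stack: [1, 1]
LOAD_FAST a → push 9. Stack: [1, 1, 9]
BINARY_OP - → 1 - 9 = -8. Stack: [1, -8]
BINARY_OP // → 1 // -8 = -1. Stack: [-1]
STORE_FAST r → r=-1. Stack: []
LOAD_FAST_LOAD_FAST r,b → push -1,8. Stack: [-1, 8]
COMPARE_OP bool(==) → -1 vs 8 = False. Stack: [False]
POP_JUMP_IF_FALSE → pop False; jump. Stack: []
LOAD_FAST r → push -1. Stack: [-1]
LOAD_CONST → push 8. Stack: [-1, 8]
BINARY_OP - → -1 - 8 = -9. Stack: [-9]
STORE_FAST t → t=-9. Stack: []
LOAD_FAST t → push -9. Stack: [-9]
RETURN_VALUE → return -9.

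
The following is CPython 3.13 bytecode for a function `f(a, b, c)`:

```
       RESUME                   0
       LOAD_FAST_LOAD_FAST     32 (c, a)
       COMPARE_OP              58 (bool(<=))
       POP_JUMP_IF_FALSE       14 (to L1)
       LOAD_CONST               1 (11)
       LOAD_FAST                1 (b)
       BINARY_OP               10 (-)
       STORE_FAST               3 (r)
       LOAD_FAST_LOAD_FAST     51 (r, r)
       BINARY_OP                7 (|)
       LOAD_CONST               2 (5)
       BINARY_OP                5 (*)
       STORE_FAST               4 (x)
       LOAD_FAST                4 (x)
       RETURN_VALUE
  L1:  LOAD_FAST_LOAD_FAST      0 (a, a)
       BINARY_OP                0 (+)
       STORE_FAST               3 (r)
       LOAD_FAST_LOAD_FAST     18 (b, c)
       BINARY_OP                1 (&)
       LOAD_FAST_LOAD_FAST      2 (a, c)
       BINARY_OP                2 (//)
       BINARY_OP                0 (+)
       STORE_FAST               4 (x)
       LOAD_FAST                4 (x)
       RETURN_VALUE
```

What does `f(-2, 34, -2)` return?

LOAD_FAST_LOAD_FAST c,a → push -2,-2. Stack: [-2, -2]
COMPARE_OP bool(<=) → -2 vs -2 = True. Stack: [True]
POP_JUMP_IF_FALSE → pop True; no jump. Stack: []
LOAD_CONST → push 11. Stack: [11]
LOAD_FAST b → push 34. Stack: [11, 34]
BINARY_OP - → 11 - 34 = -23. Stack: [-23]
STORE_FAST r → r=-23. Stack: []
LOAD_FAST_LOAD_FAST r,r → push -23,-23. Stack: [-23, -23]
BINARY_OP | → -23 | -23 = -23. Stack: [-23]
LOAD_CONST → push 5. Stack: [-23, 5]
BINARY_OP * → -23 * 5 = -115. Stack: [-115]
STORE_FAST x → x=-115. Stack: []
LOAD_FAST x → push -115. Stack: [-115]
RETURN_VALUE → return -115.

-115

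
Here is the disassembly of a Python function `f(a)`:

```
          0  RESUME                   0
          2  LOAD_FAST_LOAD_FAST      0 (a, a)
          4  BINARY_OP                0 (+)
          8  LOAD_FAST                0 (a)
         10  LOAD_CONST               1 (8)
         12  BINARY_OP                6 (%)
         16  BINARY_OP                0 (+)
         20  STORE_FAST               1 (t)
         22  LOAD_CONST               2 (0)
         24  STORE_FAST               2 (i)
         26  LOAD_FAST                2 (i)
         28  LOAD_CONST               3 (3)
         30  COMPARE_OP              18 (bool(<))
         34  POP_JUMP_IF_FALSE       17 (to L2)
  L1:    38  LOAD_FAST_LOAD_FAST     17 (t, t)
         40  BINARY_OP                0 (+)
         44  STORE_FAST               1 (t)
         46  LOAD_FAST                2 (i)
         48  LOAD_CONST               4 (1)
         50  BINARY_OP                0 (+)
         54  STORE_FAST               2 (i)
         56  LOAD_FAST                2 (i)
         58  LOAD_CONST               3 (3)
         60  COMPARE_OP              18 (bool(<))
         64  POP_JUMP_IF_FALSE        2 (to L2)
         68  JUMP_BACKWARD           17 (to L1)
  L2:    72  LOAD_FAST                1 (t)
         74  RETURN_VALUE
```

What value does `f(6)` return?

144

LOAD_FAST_LOAD_FAST a,a → push 6,6. Stack: [6, 6]
BINARY_OP + → 6 + 6 = 12. Stack: [12]
LOAD_FAST a → push 6. Stack: [12, 6]
LOAD_CONST → push 8. Stack: [12, 6, 8]
BINARY_OP % → 6 % 8 = 6. Stack: [12, 6]
BINARY_OP + → 12 + 6 = 18. Stack: [18]
STORE_FAST t → t=18. Stack: []
LOAD_CONST → push 0. Stack: [0]
STORE_FAST i → i=0. Stack: []
LOAD_FAST i → push 0. Stack: [0]
LOAD_CONST → push 3. Stack: [0, 3]
COMPARE_OP bool(<) → 0 vs 3 = True. Stack: [True]
POP_JUMP_IF_FALSE → pop True; no jump. Stack: []
LOAD_FAST_LOAD_FAST t,t → push 18,18. Stack: [18, 18]
BINARY_OP + → 18 + 18 = 36. Stack: [36]
STORE_FAST t → t=36. Stack: []
LOAD_FAST i → push 0. Stack: [0]
LOAD_CONST → push 1. Stack: [0, 1]
BINARY_OP + → 0 + 1 = 1. Stack: [1]
STORE_FAST i → i=1. Stack: []
LOAD_FAST i → push 1. Stack: [1]
LOAD_CONST → push 3. Stack: [1, 3]
COMPARE_OP bool(<) → 1 vs 3 = True. Stack: [True]
POP_JUMP_IF_FALSE → pop True; no jump. Stack: []
LOAD_FAST_LOAD_FAST t,t → push 36,36. Stack: [36, 36]
BINARY_OP + → 36 + 36 = 72. Stack: [72]
STORE_FAST t → t=72. Stack: []
LOAD_FAST i → push 1. Stack: [1]
LOAD_CONST → push 1. Stack: [1, 1]
BINARY_OP + → 1 + 1 = 2. Stack: [2]
STORE_FAST i → i=2. Stack: []
LOAD_FAST i → push 2. Stack: [2]
LOAD_CONST → push 3. Stack: [2, 3]
COMPARE_OP bool(<) → 2 vs 3 = True. Stack: [True]
POP_JUMP_IF_FALSE → pop True; no jump. Stack: []
LOAD_FAST_LOAD_FAST t,t → push 72,72. Stack: [72, 72]
BINARY_OP + → 72 + 72 = 144. Stack: [144]
STORE_FAST t → t=144. Stack: []
LOAD_FAST i → push 2. Stack: [2]
LOAD_CONST → push 1. Stack: [2, 1]
BINARY_OP + → 2 + 1 = 3. Stack: [3]
STORE_FAST i → i=3. Stack: []
LOAD_FAST i → push 3. Stack: [3]
LOAD_CONST → push 3. Stack: [3, 3]
COMPARE_OP bool(<) → 3 vs 3 = False. Stack: [False]
POP_JUMP_IF_FALSE → pop False; jump. Stack: []
LOAD_FAST t → push 144. Stack: [144]
RETURN_VALUE → return 144.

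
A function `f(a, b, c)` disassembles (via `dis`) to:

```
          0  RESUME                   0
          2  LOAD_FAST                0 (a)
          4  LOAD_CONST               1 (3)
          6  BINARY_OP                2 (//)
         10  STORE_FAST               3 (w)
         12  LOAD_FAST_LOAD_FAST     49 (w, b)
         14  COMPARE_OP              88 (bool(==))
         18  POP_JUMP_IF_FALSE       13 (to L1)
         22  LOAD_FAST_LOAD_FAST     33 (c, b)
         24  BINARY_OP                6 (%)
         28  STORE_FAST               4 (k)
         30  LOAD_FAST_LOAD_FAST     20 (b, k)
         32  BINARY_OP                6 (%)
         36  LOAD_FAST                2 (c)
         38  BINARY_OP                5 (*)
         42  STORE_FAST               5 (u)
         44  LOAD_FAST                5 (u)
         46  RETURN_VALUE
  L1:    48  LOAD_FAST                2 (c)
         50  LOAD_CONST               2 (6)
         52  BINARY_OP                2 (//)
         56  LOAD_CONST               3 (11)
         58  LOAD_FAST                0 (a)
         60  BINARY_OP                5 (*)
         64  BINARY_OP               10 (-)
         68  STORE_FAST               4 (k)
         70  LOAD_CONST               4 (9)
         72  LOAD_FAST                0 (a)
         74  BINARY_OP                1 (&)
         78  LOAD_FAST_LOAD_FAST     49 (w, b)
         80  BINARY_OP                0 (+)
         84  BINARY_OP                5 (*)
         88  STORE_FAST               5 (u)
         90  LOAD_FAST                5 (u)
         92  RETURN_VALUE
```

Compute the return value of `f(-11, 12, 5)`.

LOAD_FAST a → push -11. Stack: [-11]
LOAD_CONST → push 3. Stack: [-11, 3]
BINARY_OP // → -11 // 3 = -4. Stack: [-4]
STORE_FAST w → w=-4. Stack: []
LOAD_FAST_LOAD_FAST w,b → push -4,12. Stack: [-4, 12]
COMPARE_OP bool(==) → -4 vs 12 = False. Stack: [False]
POP_JUMP_IF_FALSE → pop False; jump. Stack: []
LOAD_FAST c → push 5. Stack: [5]
LOAD_CONST → push 6. Stack: [5, 6]
BINARY_OP // → 5 // 6 = 0. Stack: [0]
LOAD_CONST → push 11. Stack: [0, 11]
LOAD_FAST a → push -11. Stack: [0, 11, -11]
BINARY_OP * → 11 * -11 = -121. Stack: [0, -121]
BINARY_OP - → 0 - -121 = 121. Stack: [121]
STORE_FAST k → k=121. Stack: []
LOAD_CONST → push 9. Stack: [9]
LOAD_FAST a → push -11. Stack: [9, -11]
BINARY_OP & → 9 & -11 = 1. Stack: [1]
LOAD_FAST_LOAD_FAST w,b → push -4,12. Stack: [1, -4, 12]
BINARY_OP + → -4 + 12 = 8. Stack: [1, 8]
BINARY_OP * → 1 * 8 = 8. Stack: [8]
STORE_FAST u → u=8. Stack: []
LOAD_FAST u → push 8. Stack: [8]
RETURN_VALUE → return 8.

8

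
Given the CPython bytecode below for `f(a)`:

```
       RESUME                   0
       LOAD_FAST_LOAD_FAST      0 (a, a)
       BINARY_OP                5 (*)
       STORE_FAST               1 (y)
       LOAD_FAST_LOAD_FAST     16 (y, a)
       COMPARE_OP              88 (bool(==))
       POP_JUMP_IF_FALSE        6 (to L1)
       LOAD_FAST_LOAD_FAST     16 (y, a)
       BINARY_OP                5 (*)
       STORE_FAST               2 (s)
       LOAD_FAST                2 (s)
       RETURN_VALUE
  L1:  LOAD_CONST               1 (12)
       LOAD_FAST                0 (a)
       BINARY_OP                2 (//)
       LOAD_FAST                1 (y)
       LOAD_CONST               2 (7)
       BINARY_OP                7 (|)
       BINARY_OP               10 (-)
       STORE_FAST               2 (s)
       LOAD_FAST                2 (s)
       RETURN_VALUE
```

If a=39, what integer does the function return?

LOAD_FAST_LOAD_FAST a,a → push 39,39. Stack: [39, 39]
BINARY_OP * → 39 * 39 = 1521. Stack: [1521]
STORE_FAST y → y=1521. Stack: []
LOAD_FAST_LOAD_FAST y,a → push 1521,39. Stack: [1521, 39]
COMPARE_OP bool(==) → 1521 vs 39 = False. Stack: [False]
POP_JUMP_IF_FALSE → pop False; jump. Stack: []
LOAD_CONST → push 12. Stack: [12]
LOAD_FAST a → push 39. Stack: [12, 39]
BINARY_OP // → 12 // 39 = 0. Stack: [0]
LOAD_FAST y → push 1521. Stack: [0, 1521]
LOAD_CONST → push 7. Stack: [0, 1521, 7]
BINARY_OP | → 1521 | 7 = 1527. Stack: [0, 1527]
BINARY_OP - → 0 - 1527 = -1527. Stack: [-1527]
STORE_FAST s → s=-1527. Stack: []
LOAD_FAST s → push -1527. Stack: [-1527]
RETURN_VALUE → return -1527.

-1527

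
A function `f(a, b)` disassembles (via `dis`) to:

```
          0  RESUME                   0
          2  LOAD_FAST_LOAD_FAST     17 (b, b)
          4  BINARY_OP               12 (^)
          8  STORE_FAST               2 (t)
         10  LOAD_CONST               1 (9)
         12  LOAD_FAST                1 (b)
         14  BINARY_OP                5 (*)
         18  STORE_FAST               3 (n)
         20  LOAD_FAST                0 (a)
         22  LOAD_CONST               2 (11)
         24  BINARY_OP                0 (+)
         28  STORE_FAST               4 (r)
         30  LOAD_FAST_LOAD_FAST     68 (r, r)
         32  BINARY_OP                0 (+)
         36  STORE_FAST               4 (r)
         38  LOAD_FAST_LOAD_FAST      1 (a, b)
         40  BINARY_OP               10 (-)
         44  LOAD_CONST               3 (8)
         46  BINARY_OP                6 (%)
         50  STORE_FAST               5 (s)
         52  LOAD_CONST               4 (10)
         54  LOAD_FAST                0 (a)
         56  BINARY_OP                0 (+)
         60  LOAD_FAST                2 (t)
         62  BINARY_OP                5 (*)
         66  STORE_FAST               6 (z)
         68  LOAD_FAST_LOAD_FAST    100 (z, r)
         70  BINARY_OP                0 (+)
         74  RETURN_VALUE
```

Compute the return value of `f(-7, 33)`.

8

LOAD_FAST_LOAD_FAST b,b → push 33,33. Stack: [33, 33]
BINARY_OP ^ → 33 ^ 33 = 0. Stack: [0]
STORE_FAST t → t=0. Stack: []
LOAD_CONST → push 9. Stack: [9]
LOAD_FAST b → push 33. Stack: [9, 33]
BINARY_OP * → 9 * 33 = 297. Stack: [297]
STORE_FAST n → n=297. Stack: []
LOAD_FAST a → push -7. Stack: [-7]
LOAD_CONST → push 11. Stack: [-7, 11]
BINARY_OP + → -7 + 11 = 4. Stack: [4]
STORE_FAST r → r=4. Stack: []
LOAD_FAST_LOAD_FAST r,r → push 4,4. Stack: [4, 4]
BINARY_OP + → 4 + 4 = 8. Stack: [8]
STORE_FAST r → r=8. Stack: []
LOAD_FAST_LOAD_FAST a,b → push -7,33. Stack: [-7, 33]
BINARY_OP - → -7 - 33 = -40. Stack: [-40]
LOAD_CONST → push 8. Stack: [-40, 8]
BINARY_OP % → -40 % 8 = 0. Stack: [0]
STORE_FAST s → s=0. Stack: []
LOAD_CONST → push 10. Stack: [10]
LOAD_FAST a → push -7. Stack: [10, -7]
BINARY_OP + → 10 + -7 = 3. Stack: [3]
LOAD_FAST t → push 0. Stack: [3, 0]
BINARY_OP * → 3 * 0 = 0. Stack: [0]
STORE_FAST z → z=0. Stack: []
LOAD_FAST_LOAD_FAST z,r → push 0,8. Stack: [0, 8]
BINARY_OP + → 0 + 8 = 8. Stack: [8]
RETURN_VALUE → return 8.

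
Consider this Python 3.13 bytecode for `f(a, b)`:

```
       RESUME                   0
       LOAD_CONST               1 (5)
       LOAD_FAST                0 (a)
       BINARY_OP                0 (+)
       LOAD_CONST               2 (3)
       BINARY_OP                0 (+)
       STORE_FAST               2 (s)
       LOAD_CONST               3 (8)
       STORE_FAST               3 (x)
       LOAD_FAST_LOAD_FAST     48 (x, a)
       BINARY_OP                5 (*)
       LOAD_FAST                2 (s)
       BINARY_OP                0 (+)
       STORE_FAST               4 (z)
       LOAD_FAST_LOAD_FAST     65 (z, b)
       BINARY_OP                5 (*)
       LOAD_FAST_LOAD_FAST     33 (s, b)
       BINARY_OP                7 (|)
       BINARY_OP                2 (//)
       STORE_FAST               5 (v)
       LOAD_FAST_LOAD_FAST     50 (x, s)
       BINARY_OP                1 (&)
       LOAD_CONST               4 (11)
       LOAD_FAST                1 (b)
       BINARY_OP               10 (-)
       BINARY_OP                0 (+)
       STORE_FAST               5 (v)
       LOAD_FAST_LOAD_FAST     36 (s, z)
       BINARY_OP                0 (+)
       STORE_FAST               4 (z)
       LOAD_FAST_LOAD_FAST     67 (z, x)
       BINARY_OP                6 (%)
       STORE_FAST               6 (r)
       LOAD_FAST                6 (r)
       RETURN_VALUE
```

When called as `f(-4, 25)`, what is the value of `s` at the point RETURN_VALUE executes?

LOAD_CONST → push 5. Stack: [5]
LOAD_FAST a → push -4. Stack: [5, -4]
BINARY_OP + → 5 + -4 = 1. Stack: [1]
LOAD_CONST → push 3. Stack: [1, 3]
BINARY_OP + → 1 + 3 = 4. Stack: [4]
STORE_FAST s → s=4. Stack: []
LOAD_CONST → push 8. Stack: [8]
STORE_FAST x → x=8. Stack: []
LOAD_FAST_LOAD_FAST x,a → push 8,-4. Stack: [8, -4]
BINARY_OP * → 8 * -4 = -32. Stack: [-32]
LOAD_FAST s → push 4. Stack: [-32, 4]
BINARY_OP + → -32 + 4 = -28. Stack: [-28]
STORE_FAST z → z=-28. Stack: []
LOAD_FAST_LOAD_FAST z,b → push -28,25. Stack: [-28, 25]
BINARY_OP * → -28 * 25 = -700. Stack: [-700]
LOAD_FAST_LOAD_FAST s,b → push 4,25. Stack: [-700, 4, 25]
BINARY_OP | → 4 | 25 = 29. Stack: [-700, 29]
BINARY_OP // → -700 // 29 = -25. Stack: [-25]
STORE_FAST v → v=-25. Stack: []
LOAD_FAST_LOAD_FAST x,s → push 8,4. Stack: [8, 4]
BINARY_OP & → 8 & 4 = 0. Stack: [0]
LOAD_CONST → push 11. Stack: [0, 11]
LOAD_FAST b → push 25. Stack: [0, 11, 25]
BINARY_OP - → 11 - 25 = -14. Stack: [0, -14]
BINARY_OP + → 0 + -14 = -14. Stack: [-14]
STORE_FAST v → v=-14. Stack: []
LOAD_FAST_LOAD_FAST s,z → push 4,-28. Stack: [4, -28]
BINARY_OP + → 4 + -28 = -24. Stack: [-24]
STORE_FAST z → z=-24. Stack: []
LOAD_FAST_LOAD_FAST z,x → push -24,8. Stack: [-24, 8]
BINARY_OP % → -24 % 8 = 0. Stack: [0]
STORE_FAST r → r=0. Stack: []
LOAD_FAST r → push 0. Stack: [0]
RETURN_VALUE → return 0.

4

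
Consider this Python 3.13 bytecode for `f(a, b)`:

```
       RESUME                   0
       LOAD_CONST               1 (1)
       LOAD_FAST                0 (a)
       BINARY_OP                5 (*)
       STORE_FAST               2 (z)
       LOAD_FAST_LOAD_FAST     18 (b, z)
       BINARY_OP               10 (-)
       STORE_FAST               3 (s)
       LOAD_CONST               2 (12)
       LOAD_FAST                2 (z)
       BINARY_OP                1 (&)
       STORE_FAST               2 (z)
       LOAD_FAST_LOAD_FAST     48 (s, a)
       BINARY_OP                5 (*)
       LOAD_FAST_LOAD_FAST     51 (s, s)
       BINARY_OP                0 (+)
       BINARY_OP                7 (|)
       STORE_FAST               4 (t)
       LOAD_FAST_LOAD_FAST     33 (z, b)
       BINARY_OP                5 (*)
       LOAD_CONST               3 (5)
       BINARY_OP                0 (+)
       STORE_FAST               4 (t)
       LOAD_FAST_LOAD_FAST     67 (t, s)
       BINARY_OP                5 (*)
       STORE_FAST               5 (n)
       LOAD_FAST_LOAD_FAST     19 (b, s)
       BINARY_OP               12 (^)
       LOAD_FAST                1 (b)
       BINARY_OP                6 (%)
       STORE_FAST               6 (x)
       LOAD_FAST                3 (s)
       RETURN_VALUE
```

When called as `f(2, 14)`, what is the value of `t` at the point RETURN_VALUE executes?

5

LOAD_CONST → push 1. Stack: [1]
LOAD_FAST a → push 2. Stack: [1, 2]
BINARY_OP * → 1 * 2 = 2. Stack: [2]
STORE_FAST z → z=2. Stack: []
LOAD_FAST_LOAD_FAST b,z → push 14,2. Stack: [14, 2]
BINARY_OP - → 14 - 2 = 12. Stack: [12]
STORE_FAST s → s=12. Stack: []
LOAD_CONST → push 12. Stack: [12]
LOAD_FAST z → push 2. Stack: [12, 2]
BINARY_OP & → 12 & 2 = 0. Stack: [0]
STORE_FAST z → z=0. Stack: []
LOAD_FAST_LOAD_FAST s,a → push 12,2. Stack: [12, 2]
BINARY_OP * → 12 * 2 = 24. Stack: [24]
LOAD_FAST_LOAD_FAST s,s → push 12,12. Stack: [24, 12, 12]
BINARY_OP + → 12 + 12 = 24. Stack: [24, 24]
BINARY_OP | → 24 | 24 = 24. Stack: [24]
STORE_FAST t → t=24. Stack: []
LOAD_FAST_LOAD_FAST z,b → push 0,14. Stack: [0, 14]
BINARY_OP * → 0 * 14 = 0. Stack: [0]
LOAD_CONST → push 5. Stack: [0, 5]
BINARY_OP + → 0 + 5 = 5. Stack: [5]
STORE_FAST t → t=5. Stack: []
LOAD_FAST_LOAD_FAST t,s → push 5,12. Stack: [5, 12]
BINARY_OP * → 5 * 12 = 60. Stack: [60]
STORE_FAST n → n=60. Stack: []
LOAD_FAST_LOAD_FAST b,s → push 14,12. Stack: [14, 12]
BINARY_OP ^ → 14 ^ 12 = 2. Stack: [2]
LOAD_FAST b → push 14. Stack: [2, 14]
BINARY_OP % → 2 % 14 = 2. Stack: [2]
STORE_FAST x → x=2. Stack: []
LOAD_FAST s → push 12. Stack: [12]
RETURN_VALUE → return 12.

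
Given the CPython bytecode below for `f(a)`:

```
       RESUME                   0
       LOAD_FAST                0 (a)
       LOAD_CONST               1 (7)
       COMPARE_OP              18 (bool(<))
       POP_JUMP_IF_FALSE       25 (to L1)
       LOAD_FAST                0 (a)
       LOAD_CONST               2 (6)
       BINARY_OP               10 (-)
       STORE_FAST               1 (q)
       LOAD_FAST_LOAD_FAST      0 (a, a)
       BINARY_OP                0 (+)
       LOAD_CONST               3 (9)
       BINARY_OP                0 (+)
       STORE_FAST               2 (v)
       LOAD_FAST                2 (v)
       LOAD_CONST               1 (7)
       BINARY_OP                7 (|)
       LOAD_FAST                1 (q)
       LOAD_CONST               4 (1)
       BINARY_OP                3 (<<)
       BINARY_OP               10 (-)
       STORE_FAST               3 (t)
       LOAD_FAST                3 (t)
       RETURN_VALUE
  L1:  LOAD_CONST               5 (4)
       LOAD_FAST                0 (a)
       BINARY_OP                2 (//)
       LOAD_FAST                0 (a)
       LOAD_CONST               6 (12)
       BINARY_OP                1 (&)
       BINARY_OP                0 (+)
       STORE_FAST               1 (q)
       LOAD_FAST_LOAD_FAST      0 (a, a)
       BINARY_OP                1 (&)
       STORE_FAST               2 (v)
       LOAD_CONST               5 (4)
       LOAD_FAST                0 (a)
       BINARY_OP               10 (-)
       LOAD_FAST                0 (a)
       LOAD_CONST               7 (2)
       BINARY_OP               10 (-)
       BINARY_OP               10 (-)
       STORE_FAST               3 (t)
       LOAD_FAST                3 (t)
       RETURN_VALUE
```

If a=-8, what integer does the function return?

27

LOAD_FAST a → push -8. Stack: [-8]
LOAD_CONST → push 7. Stack: [-8, 7]
COMPARE_OP bool(<) → -8 vs 7 = True. Stack: [True]
POP_JUMP_IF_FALSE → pop True; no jump. Stack: []
LOAD_FAST a → push -8. Stack: [-8]
LOAD_CONST → push 6. Stack: [-8, 6]
BINARY_OP - → -8 - 6 = -14. Stack: [-14]
STORE_FAST q → q=-14. Stack: []
LOAD_FAST_LOAD_FAST a,a → push -8,-8. Stack: [-8, -8]
BINARY_OP + → -8 + -8 = -16. Stack: [-16]
LOAD_CONST → push 9. Stack: [-16, 9]
BINARY_OP + → -16 + 9 = -7. Stack: [-7]
STORE_FAST v → v=-7. Stack: []
LOAD_FAST v → push -7. Stack: [-7]
LOAD_CONST → push 7. Stack: [-7, 7]
BINARY_OP | → -7 | 7 = -1. Stack: [-1]
LOAD_FAST q → push -14. Stack: [-1, -14]
LOAD_CONST → push 1. Stack: [-1, -14, 1]
BINARY_OP << → -14 << 1 = -28. Stack: [-1, -28]
BINARY_OP - → -1 - -28 = 27. Stack: [27]
STORE_FAST t → t=27. Stack: []
LOAD_FAST t → push 27. Stack: [27]
RETURN_VALUE → return 27.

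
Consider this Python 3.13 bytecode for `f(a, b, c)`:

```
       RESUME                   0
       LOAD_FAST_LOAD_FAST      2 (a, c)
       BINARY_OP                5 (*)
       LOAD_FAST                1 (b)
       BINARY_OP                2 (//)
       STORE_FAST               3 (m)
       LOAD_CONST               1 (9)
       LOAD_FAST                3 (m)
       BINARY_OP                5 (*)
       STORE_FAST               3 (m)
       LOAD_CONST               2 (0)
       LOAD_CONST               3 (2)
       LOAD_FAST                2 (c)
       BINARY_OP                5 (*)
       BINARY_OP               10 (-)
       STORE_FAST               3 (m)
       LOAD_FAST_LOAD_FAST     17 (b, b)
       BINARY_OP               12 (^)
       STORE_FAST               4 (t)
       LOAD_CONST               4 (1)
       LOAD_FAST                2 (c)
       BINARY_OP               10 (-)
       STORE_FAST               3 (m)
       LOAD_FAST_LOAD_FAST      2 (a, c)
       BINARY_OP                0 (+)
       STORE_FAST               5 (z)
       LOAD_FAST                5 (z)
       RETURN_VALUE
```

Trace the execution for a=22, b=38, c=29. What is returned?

51

LOAD_FAST_LOAD_FAST a,c → push 22,29. Stack: [22, 29]
BINARY_OP * → 22 * 29 = 638. Stack: [638]
LOAD_FAST b → push 38. Stack: [638, 38]
BINARY_OP // → 638 // 38 = 16. Stack: [16]
STORE_FAST m → m=16. Stack: []
LOAD_CONST → push 9. Stack: [9]
LOAD_FAST m → push 16. Stack: [9, 16]
BINARY_OP * → 9 * 16 = 144. Stack: [144]
STORE_FAST m → m=144. Stack: []
LOAD_CONST → push 0. Stack: [0]
LOAD_CONST → push 2. Stack: [0, 2]
LOAD_FAST c → push 29. Stack: [0, 2, 29]
BINARY_OP * → 2 * 29 = 58. Stack: [0, 58]
BINARY_OP - → 0 - 58 = -58. Stack: [-58]
STORE_FAST m → m=-58. Stack: []
LOAD_FAST_LOAD_FAST b,b → push 38,38. Stack: [38, 38]
BINARY_OP ^ → 38 ^ 38 = 0. Stack: [0]
STORE_FAST t → t=0. Stack: []
LOAD_CONST → push 1. Stack: [1]
LOAD_FAST c → push 29. Stack: [1, 29]
BINARY_OP - → 1 - 29 = -28. Stack: [-28]
STORE_FAST m → m=-28. Stack: []
LOAD_FAST_LOAD_FAST a,c → push 22,29. Stack: [22, 29]
BINARY_OP + → 22 + 29 = 51. Stack: [51]
STORE_FAST z → z=51. Stack: []
LOAD_FAST z → push 51. Stack: [51]
RETURN_VALUE → return 51.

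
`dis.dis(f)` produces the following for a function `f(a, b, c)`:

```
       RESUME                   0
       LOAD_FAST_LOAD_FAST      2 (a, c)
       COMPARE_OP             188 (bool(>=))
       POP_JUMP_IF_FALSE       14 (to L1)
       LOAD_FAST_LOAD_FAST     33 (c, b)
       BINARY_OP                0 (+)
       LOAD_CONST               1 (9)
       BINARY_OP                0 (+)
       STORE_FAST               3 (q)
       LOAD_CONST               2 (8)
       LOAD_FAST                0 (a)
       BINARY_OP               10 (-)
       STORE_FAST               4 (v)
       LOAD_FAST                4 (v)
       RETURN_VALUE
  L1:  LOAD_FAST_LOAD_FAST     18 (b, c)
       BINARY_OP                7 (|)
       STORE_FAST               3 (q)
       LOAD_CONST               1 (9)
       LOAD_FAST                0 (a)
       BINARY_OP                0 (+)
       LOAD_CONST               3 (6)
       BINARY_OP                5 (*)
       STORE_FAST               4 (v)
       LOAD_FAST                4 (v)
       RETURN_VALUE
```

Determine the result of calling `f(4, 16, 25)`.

78

LOAD_FAST_LOAD_FAST a,c → push 4,25. Stack: [4, 25]
COMPARE_OP bool(>=) → 4 vs 25 = False. Stack: [False]
POP_JUMP_IF_FALSE → pop False; jump. Stack: []
LOAD_FAST_LOAD_FAST b,c → push 16,25. Stack: [16, 25]
BINARY_OP | → 16 | 25 = 25. Stack: [25]
STORE_FAST q → q=25. Stack: []
LOAD_CONST → push 9. Stack: [9]
LOAD_FAST a → push 4. Stack: [9, 4]
BINARY_OP + → 9 + 4 = 13. Stack: [13]
LOAD_CONST → push 6. Stack: [13, 6]
BINARY_OP * → 13 * 6 = 78. Stack: [78]
STORE_FAST v → v=78. Stack: []
LOAD_FAST v → push 78. Stack: [78]
RETURN_VALUE → return 78.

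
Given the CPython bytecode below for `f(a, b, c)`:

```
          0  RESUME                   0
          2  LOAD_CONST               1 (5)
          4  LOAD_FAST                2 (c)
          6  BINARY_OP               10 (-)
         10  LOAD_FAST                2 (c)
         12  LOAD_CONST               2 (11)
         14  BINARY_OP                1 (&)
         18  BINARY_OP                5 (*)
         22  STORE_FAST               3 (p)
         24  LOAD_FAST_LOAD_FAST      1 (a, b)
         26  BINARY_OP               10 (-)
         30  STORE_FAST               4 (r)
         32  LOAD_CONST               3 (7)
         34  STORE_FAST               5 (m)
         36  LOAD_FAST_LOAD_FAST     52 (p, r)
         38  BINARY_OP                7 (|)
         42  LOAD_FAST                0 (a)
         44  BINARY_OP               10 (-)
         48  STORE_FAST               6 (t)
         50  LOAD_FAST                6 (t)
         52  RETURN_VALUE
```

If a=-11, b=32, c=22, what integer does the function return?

LOAD_CONST → push 5. Stack: [5]
LOAD_FAST c → push 22. Stack: [5, 22]
BINARY_OP - → 5 - 22 = -17. Stack: [-17]
LOAD_FAST c → push 22. Stack: [-17, 22]
LOAD_CONST → push 11. Stack: [-17, 22, 11]
BINARY_OP & → 22 & 11 = 2. Stack: [-17, 2]
BINARY_OP * → -17 * 2 = -34. Stack: [-34]
STORE_FAST p → p=-34. Stack: []
LOAD_FAST_LOAD_FAST a,b → push -11,32. Stack: [-11, 32]
BINARY_OP - → -11 - 32 = -43. Stack: [-43]
STORE_FAST r → r=-43. Stack: []
LOAD_CONST → push 7. Stack: [7]
STORE_FAST m → m=7. Stack: []
LOAD_FAST_LOAD_FAST p,r → push -34,-43. Stack: [-34, -43]
BINARY_OP | → -34 | -43 = -33. Stack: [-33]
LOAD_FAST a → push -11. Stack: [-33, -11]
BINARY_OP - → -33 - -11 = -22. Stack: [-22]
STORE_FAST t → t=-22. Stack: []
LOAD_FAST t → push -22. Stack: [-22]
RETURN_VALUE → return -22.

-22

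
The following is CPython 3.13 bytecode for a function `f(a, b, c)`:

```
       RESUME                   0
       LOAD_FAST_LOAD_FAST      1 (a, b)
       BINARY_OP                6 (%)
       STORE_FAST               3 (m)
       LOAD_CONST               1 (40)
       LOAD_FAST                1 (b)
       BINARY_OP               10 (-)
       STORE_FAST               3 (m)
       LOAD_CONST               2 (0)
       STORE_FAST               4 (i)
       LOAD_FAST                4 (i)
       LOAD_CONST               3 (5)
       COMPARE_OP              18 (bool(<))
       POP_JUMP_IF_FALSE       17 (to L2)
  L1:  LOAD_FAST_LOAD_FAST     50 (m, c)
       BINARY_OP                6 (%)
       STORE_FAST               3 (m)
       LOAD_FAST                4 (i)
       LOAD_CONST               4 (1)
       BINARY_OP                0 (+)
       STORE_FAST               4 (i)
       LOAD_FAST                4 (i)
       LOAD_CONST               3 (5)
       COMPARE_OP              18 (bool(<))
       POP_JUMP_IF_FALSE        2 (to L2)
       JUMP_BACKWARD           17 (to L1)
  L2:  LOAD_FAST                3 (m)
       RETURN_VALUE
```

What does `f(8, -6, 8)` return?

LOAD_FAST_LOAD_FAST a,b → push 8,-6
BINARY_OP % → 8 % -6 = -4
STORE_FAST m → m=-4
LOAD_CONST → push 40
LOAD_FAST b → push -6
BINARY_OP - → 40 - -6 = 46
STORE_FAST m → m=46
LOAD_CONST → push 0
STORE_FAST i → i=0
LOAD_FAST i → push 0
LOAD_CONST → push 5
COMPARE_OP bool(<) → 0 vs 5 = True
POP_JUMP_IF_FALSE → pop True; no jump
LOAD_FAST_LOAD_FAST m,c → push 46,8
BINARY_OP % → 46 % 8 = 6
STORE_FAST m → m=6
LOAD_FAST i → push 0
LOAD_CONST → push 1
BINARY_OP + → 0 + 1 = 1
STORE_FAST i → i=1
LOAD_FAST i → push 1
LOAD_CONST → push 5
COMPARE_OP bool(<) → 1 vs 5 = True
POP_JUMP_IF_FALSE → pop True; no jump
LOAD_FAST_LOAD_FAST m,c → push 6,8
BINARY_OP % → 6 % 8 = 6
STORE_FAST m → m=6
LOAD_FAST i → push 1
LOAD_CONST → push 1
BINARY_OP + → 1 + 1 = 2
STORE_FAST i → i=2
LOAD_FAST i → push 2
LOAD_CONST → push 5
COMPARE_OP bool(<) → 2 vs 5 = True
POP_JUMP_IF_FALSE → pop True; no jump
LOAD_FAST_LOAD_FAST m,c → push 6,8
BINARY_OP % → 6 % 8 = 6
STORE_FAST m → m=6
LOAD_FAST i → push 2
LOAD_CONST → push 1
BINARY_OP + → 2 + 1 = 3
STORE_FAST i → i=3
LOAD_FAST i → push 3
LOAD_CONST → push 5
COMPARE_OP bool(<) → 3 vs 5 = True
POP_JUMP_IF_FALSE → pop True; no jump
LOAD_FAST_LOAD_FAST m,c → push 6,8
BINARY_OP % → 6 % 8 = 6
STORE_FAST m → m=6
LOAD_FAST i → push 3
LOAD_CONST → push 1
BINARY_OP + → 3 + 1 = 4
STORE_FAST i → i=4
LOAD_FAST i → push 4
LOAD_CONST → push 5
COMPARE_OP bool(<) → 4 vs 5 = True
POP_JUMP_IF_FALSE → pop True; no jump
LOAD_FAST_LOAD_FAST m,c → push 6,8
BINARY_OP % → 6 % 8 = 6
STORE_FAST m → m=6
LOAD_FAST i → push 4
LOAD_CONST → push 1
BINARY_OP + → 4 + 1 = 5
STORE_FAST i → i=5
LOAD_FAST i → push 5
LOAD_CONST → push 5
COMPARE_OP bool(<) → 5 vs 5 = False
POP_JUMP_IF_FALSE → pop False; jump
LOAD_FAST m → push 6
RETURN_VALUE → return 6.

6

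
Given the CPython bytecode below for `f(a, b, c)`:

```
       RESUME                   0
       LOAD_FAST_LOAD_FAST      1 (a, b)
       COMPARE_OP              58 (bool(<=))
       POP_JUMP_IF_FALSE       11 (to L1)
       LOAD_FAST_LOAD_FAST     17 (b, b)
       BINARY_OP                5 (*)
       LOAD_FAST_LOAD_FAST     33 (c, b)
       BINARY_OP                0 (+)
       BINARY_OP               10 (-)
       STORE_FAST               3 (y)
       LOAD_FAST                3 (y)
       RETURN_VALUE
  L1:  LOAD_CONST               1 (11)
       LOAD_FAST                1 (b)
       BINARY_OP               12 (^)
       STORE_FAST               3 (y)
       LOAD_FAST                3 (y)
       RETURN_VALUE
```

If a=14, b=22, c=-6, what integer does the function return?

468

LOAD_FAST_LOAD_FAST a,b → push 14,22. Stack: [14, 22]
COMPARE_OP bool(<=) → 14 vs 22 = True. Stack: [True]
POP_JUMP_IF_FALSE → pop True; no jump. Stack: []
LOAD_FAST_LOAD_FAST b,b → push 22,22. Stack: [22, 22]
BINARY_OP * → 22 * 22 = 484. Stack: [484]
LOAD_FAST_LOAD_FAST c,b → push -6,22. Stack: [484, -6, 22]
BINARY_OP + → -6 + 22 = 16. Stack: [484, 16]
BINARY_OP - → 484 - 16 = 468. Stack: [468]
STORE_FAST y → y=468. Stack: []
LOAD_FAST y → push 468. Stack: [468]
RETURN_VALUE → return 468.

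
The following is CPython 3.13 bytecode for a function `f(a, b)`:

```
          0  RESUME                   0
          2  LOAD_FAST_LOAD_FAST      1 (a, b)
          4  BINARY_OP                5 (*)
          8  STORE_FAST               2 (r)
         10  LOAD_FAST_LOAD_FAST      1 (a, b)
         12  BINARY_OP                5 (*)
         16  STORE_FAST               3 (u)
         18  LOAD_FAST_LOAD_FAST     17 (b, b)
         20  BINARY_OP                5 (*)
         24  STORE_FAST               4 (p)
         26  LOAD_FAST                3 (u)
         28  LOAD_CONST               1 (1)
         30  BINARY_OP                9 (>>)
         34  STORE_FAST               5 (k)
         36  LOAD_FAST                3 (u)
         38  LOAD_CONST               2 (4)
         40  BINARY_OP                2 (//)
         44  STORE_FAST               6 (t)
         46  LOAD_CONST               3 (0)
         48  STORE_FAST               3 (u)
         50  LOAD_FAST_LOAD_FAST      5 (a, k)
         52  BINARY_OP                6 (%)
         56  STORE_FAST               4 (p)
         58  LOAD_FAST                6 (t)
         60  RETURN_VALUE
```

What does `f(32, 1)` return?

LOAD_FAST_LOAD_FAST a,b → push 32,1. Stack: [32, 1]
BINARY_OP * → 32 * 1 = 32. Stack: [32]
STORE_FAST r → r=32. Stack: []
LOAD_FAST_LOAD_FAST a,b → push 32,1. Stack: [32, 1]
BINARY_OP * → 32 * 1 = 32. Stack: [32]
STORE_FAST u → u=32. Stack: []
LOAD_FAST_LOAD_FAST b,b → push 1,1. Stack: [1, 1]
BINARY_OP * → 1 * 1 = 1. Stack: [1]
STORE_FAST p → p=1. Stack: []
LOAD_FAST u → push 32. Stack: [32]
LOAD_CONST → push 1. Stack: [32, 1]
BINARY_OP >> → 32 >> 1 = 16. Stack: [16]
STORE_FAST k → k=16. Stack: []
LOAD_FAST u → push 32. Stack: [32]
LOAD_CONST → push 4. Stack: [32, 4]
BINARY_OP // → 32 // 4 = 8. Stack: [8]
STORE_FAST t → t=8. Stack: []
LOAD_CONST → push 0. Stack: [0]
STORE_FAST u → u=0. Stack: []
LOAD_FAST_LOAD_FAST a,k → push 32,16. Stack: [32, 16]
BINARY_OP % → 32 % 16 = 0. Stack: [0]
STORE_FAST p → p=0. Stack: []
LOAD_FAST t → push 8. Stack: [8]
RETURN_VALUE → return 8.

8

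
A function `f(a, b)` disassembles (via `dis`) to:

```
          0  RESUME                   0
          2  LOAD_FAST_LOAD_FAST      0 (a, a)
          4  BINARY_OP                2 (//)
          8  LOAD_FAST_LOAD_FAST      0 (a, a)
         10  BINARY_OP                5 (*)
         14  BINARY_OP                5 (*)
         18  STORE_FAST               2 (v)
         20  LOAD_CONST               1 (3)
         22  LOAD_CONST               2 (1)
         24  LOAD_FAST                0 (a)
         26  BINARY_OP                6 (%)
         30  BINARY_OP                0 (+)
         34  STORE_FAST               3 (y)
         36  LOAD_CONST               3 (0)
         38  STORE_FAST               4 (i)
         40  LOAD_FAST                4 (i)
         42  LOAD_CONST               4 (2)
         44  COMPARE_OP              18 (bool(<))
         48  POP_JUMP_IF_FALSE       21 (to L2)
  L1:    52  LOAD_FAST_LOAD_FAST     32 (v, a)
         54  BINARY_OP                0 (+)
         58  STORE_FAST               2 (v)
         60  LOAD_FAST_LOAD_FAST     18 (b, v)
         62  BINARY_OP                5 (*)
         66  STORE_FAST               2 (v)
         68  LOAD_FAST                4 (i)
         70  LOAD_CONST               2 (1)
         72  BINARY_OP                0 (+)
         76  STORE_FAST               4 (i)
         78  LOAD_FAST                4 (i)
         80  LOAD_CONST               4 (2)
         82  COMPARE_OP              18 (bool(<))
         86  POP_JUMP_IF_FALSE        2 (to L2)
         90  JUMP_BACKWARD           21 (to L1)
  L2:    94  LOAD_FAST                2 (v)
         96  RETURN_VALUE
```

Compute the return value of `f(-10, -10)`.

9100

LOAD_FAST_LOAD_FAST a,a → push -10,-10. Stack: [-10, -10]
BINARY_OP // → -10 // -10 = 1. Stack: [1]
LOAD_FAST_LOAD_FAST a,a → push -10,-10. Stack: [1, -10, -10]
BINARY_OP * → -10 * -10 = 100. Stack: [1, 100]
BINARY_OP * → 1 * 100 = 100. Stack: [100]
STORE_FAST v → v=100. Stack: []
LOAD_CONST → push 3. Stack: [3]
LOAD_CONST → push 1. Stack: [3, 1]
LOAD_FAST a → push -10. Stack: [3, 1, -10]
BINARY_OP % → 1 % -10 = -9. Stack: [3, -9]
BINARY_OP + → 3 + -9 = -6. Stack: [-6]
STORE_FAST y → y=-6. Stack: []
LOAD_CONST → push 0. Stack: [0]
STORE_FAST i → i=0. Stack: []
LOAD_FAST i → push 0. Stack: [0]
LOAD_CONST → push 2. Stack: [0, 2]
COMPARE_OP bool(<) → 0 vs 2 = True. Stack: [True]
POP_JUMP_IF_FALSE → pop True; no jump. Stack: []
LOAD_FAST_LOAD_FAST v,a → push 100,-10. Stack: [100, -10]
BINARY_OP + → 100 + -10 = 90. Stack: [90]
STORE_FAST v → v=90. Stack: []
LOAD_FAST_LOAD_FAST b,v → push -10,90. Stack: [-10, 90]
BINARY_OP * → -10 * 90 = -900. Stack: [-900]
STORE_FAST v → v=-900. Stack: []
LOAD_FAST i → push 0. Stack: [0]
LOAD_CONST → push 1. Stack: [0, 1]
BINARY_OP + → 0 + 1 = 1. Stack: [1]
STORE_FAST i → i=1. Stack: []
LOAD_FAST i → push 1. Stack: [1]
LOAD_CONST → push 2. Stack: [1, 2]
COMPARE_OP bool(<) → 1 vs 2 = True. Stack: [True]
POP_JUMP_IF_FALSE → pop True; no jump. Stack: []
LOAD_FAST_LOAD_FAST v,a → push -900,-10. Stack: [-900, -10]
BINARY_OP + → -900 + -10 = -910. Stack: [-910]
STORE_FAST v → v=-910. Stack: []
LOAD_FAST_LOAD_FAST b,v → push -10,-910. Stack: [-10, -910]
BINARY_OP * → -10 * -910 = 9100. Stack: [9100]
STORE_FAST v → v=9100. Stack: []
LOAD_FAST i → push 1. Stack: [1]
LOAD_CONST → push 1. Stack: [1, 1]
BINARY_OP + → 1 + 1 = 2. Stack: [2]
STORE_FAST i → i=2. Stack: []
LOAD_FAST i → push 2. Stack: [2]
LOAD_CONST → push 2. Stack: [2, 2]
COMPARE_OP bool(<) → 2 vs 2 = False. Stack: [False]
POP_JUMP_IF_FALSE → pop False; jump. Stack: []
LOAD_FAST v → push 9100. Stack: [9100]
RETURN_VALUE → return 9100.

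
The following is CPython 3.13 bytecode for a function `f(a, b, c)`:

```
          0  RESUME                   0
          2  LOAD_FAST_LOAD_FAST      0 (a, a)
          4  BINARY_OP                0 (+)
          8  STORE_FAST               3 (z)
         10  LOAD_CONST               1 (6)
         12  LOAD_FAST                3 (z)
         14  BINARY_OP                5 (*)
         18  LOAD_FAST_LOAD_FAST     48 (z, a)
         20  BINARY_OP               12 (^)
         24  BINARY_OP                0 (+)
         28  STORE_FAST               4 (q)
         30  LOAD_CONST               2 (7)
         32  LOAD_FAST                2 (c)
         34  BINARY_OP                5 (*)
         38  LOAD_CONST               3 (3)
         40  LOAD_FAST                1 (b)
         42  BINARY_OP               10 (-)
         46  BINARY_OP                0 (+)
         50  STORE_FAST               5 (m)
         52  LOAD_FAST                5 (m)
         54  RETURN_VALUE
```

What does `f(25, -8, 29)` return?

LOAD_FAST_LOAD_FAST a,a → push 25,25. Stack: [25, 25]
BINARY_OP + → 25 + 25 = 50. Stack: [50]
STORE_FAST z → z=50. Stack: []
LOAD_CONST → push 6. Stack: [6]
LOAD_FAST z → push 50. Stack: [6, 50]
BINARY_OP * → 6 * 50 = 300. Stack: [300]
LOAD_FAST_LOAD_FAST z,a → push 50,25. Stack: [300, 50, 25]
BINARY_OP ^ → 50 ^ 25 = 43. Stack: [300, 43]
BINARY_OP + → 300 + 43 = 343. Stack: [343]
STORE_FAST q → q=343. Stack: []
LOAD_CONST → push 7. Stack: [7]
LOAD_FAST c → push 29. Stack: [7, 29]
BINARY_OP * → 7 * 29 = 203. Stack: [203]
LOAD_CONST → push 3. Stack: [203, 3]
LOAD_FAST b → push -8. Stack: [203, 3, -8]
BINARY_OP - → 3 - -8 = 11. Stack: [203, 11]
BINARY_OP + → 203 + 11 = 214. Stack: [214]
STORE_FAST m → m=214. Stack: []
LOAD_FAST m → push 214. Stack: [214]
RETURN_VALUE → return 214.

214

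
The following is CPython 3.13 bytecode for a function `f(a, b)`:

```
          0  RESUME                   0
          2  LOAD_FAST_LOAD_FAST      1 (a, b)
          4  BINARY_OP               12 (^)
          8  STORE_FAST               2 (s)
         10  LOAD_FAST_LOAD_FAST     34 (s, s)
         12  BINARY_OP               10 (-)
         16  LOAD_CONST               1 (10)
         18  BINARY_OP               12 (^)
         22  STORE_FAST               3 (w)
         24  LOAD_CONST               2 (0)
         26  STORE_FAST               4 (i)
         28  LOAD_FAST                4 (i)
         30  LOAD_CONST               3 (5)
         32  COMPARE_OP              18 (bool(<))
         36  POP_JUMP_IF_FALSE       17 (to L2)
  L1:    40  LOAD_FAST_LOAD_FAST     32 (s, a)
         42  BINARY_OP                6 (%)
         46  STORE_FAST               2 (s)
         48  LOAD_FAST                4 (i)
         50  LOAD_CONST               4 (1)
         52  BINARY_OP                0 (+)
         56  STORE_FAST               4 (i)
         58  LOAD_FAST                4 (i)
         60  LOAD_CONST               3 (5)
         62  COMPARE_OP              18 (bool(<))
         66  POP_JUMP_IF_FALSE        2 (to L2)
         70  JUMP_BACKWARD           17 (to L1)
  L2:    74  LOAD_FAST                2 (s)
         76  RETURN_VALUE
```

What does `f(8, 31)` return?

7

LOAD_FAST_LOAD_FAST a,b → push 8,31
BINARY_OP ^ → 8 ^ 31 = 23
STORE_FAST s → s=23
LOAD_FAST_LOAD_FAST s,s → push 23,23
BINARY_OP - → 23 - 23 = 0
LOAD_CONST → push 10
BINARY_OP ^ → 0 ^ 10 = 10
STORE_FAST w → w=10
LOAD_CONST → push 0
STORE_FAST i → i=0
LOAD_FAST i → push 0
LOAD_CONST → push 5
COMPARE_OP bool(<) → 0 vs 5 = True
POP_JUMP_IF_FALSE → pop True; no jump
LOAD_FAST_LOAD_FAST s,a → push 23,8
BINARY_OP % → 23 % 8 = 7
STORE_FAST s → s=7
LOAD_FAST i → push 0
LOAD_CONST → push 1
BINARY_OP + → 0 + 1 = 1
STORE_FAST i → i=1
LOAD_FAST i → push 1
LOAD_CONST → push 5
COMPARE_OP bool(<) → 1 vs 5 = True
POP_JUMP_IF_FALSE → pop True; no jump
LOAD_FAST_LOAD_FAST s,a → push 7,8
BINARY_OP % → 7 % 8 = 7
STORE_FAST s → s=7
LOAD_FAST i → push 1
LOAD_CONST → push 1
BINARY_OP + → 1 + 1 = 2
STORE_FAST i → i=2
LOAD_FAST i → push 2
LOAD_CONST → push 5
COMPARE_OP bool(<) → 2 vs 5 = True
POP_JUMP_IF_FALSE → pop True; no jump
LOAD_FAST_LOAD_FAST s,a → push 7,8
BINARY_OP % → 7 % 8 = 7
STORE_FAST s → s=7
LOAD_FAST i → push 2
LOAD_CONST → push 1
BINARY_OP + → 2 + 1 = 3
STORE_FAST i → i=3
LOAD_FAST i → push 3
LOAD_CONST → push 5
COMPARE_OP bool(<) → 3 vs 5 = True
POP_JUMP_IF_FALSE → pop True; no jump
LOAD_FAST_LOAD_FAST s,a → push 7,8
BINARY_OP % → 7 % 8 = 7
STORE_FAST s → s=7
LOAD_FAST i → push 3
LOAD_CONST → push 1
BINARY_OP + → 3 + 1 = 4
STORE_FAST i → i=4
LOAD_FAST i → push 4
LOAD_CONST → push 5
COMPARE_OP bool(<) → 4 vs 5 = True
POP_JUMP_IF_FALSE → pop True; no jump
LOAD_FAST_LOAD_FAST s,a → push 7,8
BINARY_OP % → 7 % 8 = 7
STORE_FAST s → s=7
LOAD_FAST i → push 4
LOAD_CONST → push 1
BINARY_OP + → 4 + 1 = 5
STORE_FAST i → i=5
LOAD_FAST i → push 5
LOAD_CONST → push 5
COMPARE_OP bool(<) → 5 vs 5 = False
POP_JUMP_IF_FALSE → pop False; jump
LOAD_FAST s → push 7
RETURN_VALUE → return 7.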